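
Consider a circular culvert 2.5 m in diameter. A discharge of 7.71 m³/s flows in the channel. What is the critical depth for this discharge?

y_c = 1.26 m

At critical depth, Q² T / (g A³) = 1, i.e. A³/T = Q²/g = 7.71²/9.81 = 6.06.
At y = 1.54 m: A³/T = 13.13 — too large.
At y = 1.26 m: A³/T = 6.097 — ≈ 6.06.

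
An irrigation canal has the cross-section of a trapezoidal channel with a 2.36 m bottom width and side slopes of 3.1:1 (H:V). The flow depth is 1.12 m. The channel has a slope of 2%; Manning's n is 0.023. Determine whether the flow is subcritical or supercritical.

supercritical

With bottom width b = 2.36 m and side slope z = 3.1: A = (b + zy)y = (2.36 + 3.1×1.12)×1.12 = 6.532 m²; P = b + 2y√(1+z²) = 2.36 + 2×1.12×3.257 = 9.656 m.
Hydraulic radius R = A/P = 6.532/9.656 = 0.6764 m.
V = (1/n) R^(2/3) √S = (1/0.023) × 0.6764^(2/3) × √0.02 = 4.738 m/s. Hydraulic depth D_h = A/T = 6.532/9.304 = 0.702 m.
Froude number Fr = V/√(g·D_h) = 4.738/√(9.81×0.702) = 1.81, which is greater than 1, so the flow is supercritical.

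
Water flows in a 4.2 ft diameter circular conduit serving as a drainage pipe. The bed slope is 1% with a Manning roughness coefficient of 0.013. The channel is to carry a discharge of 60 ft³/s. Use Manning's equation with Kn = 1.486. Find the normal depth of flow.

y_n = 1.76 ft

Manning's equation rearranged: A R^(2/3) = nQ / (1.486·√S) = 0.013 × 60 / (1.486 × √0.01) = 5.249.
Trying y = 1.92 ft: A R^(2/3) = 6.129 — too large.
Trying y = 1.32 ft: A R^(2/3) = 3.066 — too small.
Trying y = 1.76 ft: A R^(2/3) = 5.249 — matches.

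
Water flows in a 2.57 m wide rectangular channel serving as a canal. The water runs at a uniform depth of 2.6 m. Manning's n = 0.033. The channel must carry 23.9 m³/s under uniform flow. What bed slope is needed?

S = 0.017

Flow area A = b·y = 2.57 × 2.6 = 6.682 m². Wetted perimeter P = b + 2y = 2.57 + 2×2.6 = 7.77 m.
Hydraulic radius R = A/P = 6.682/7.77 = 0.86 m.
From Manning's equation, S = [nQ / (1 A R^(2/3))]² = [0.033 × 23.9 / (1 × 6.682 × 0.86^(2/3))]² = 0.017.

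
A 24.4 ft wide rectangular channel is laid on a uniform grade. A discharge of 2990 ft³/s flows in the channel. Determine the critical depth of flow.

y_c = 7.75 ft

For a rectangular channel, critical depth y_c = (q²/g)^(1/3) where q = Q/b = 2990/24.4 = 122.5 ft²/s.
So y_c = (122.5²/32.2)^(1/3) = 7.75 ft.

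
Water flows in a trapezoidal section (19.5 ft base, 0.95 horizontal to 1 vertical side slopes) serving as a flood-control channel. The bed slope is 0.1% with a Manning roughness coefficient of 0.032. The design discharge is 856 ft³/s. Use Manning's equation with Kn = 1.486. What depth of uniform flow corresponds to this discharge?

y_n = 7.51 ft

Manning's equation rearranged: A R^(2/3) = nQ / (1.486·√S) = 0.032 × 856 / (1.486 × √0.001) = 582.9.
At y = 8.37 ft: A R^(2/3) = 706.8 — high.
At y = 6.65 ft: A R^(2/3) = 470.5 — low.
At y = 7.51 ft: A R^(2/3) = 582.8 — close enough.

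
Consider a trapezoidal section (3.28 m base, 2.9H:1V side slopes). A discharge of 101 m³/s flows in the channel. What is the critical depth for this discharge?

y_c = 2.51 m

At critical depth, Q² T / (g A³) = 1, i.e. A³/T = Q²/g = 101²/9.81 = 1040.
At y = 3.2 m: A³/T = 2973 — high.
At y = 2.51 m: A³/T = 1044 — close enough.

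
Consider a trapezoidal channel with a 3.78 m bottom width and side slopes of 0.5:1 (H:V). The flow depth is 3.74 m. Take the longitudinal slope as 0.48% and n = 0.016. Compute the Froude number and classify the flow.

supercritical

With bottom width b = 3.78 m and side slope z = 0.5: A = (b + zy)y = (3.78 + 0.5×3.74)×3.74 = 21.13 m²; P = b + 2y√(1+z²) = 3.78 + 2×3.74×1.118 = 12.14 m.
Hydraulic radius R = A/P = 21.13/12.14 = 1.74 m.
V = (1/n) R^(2/3) √S = (1/0.016) × 1.74^(2/3) × √0.0048 = 6.265 m/s. Hydraulic depth D_h = A/T = 21.13/7.52 = 2.81 m.
Froude number Fr = V/√(g·D_h) = 6.265/√(9.81×2.81) = 1.19, which is greater than 1, so the flow is supercritical.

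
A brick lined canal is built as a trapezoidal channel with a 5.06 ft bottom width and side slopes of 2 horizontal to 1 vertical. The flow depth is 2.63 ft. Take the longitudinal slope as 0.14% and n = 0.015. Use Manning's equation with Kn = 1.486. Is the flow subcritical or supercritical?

With bottom width b = 5.06 ft and side slope z = 2: A = (b + zy)y = (5.06 + 2×2.63)×2.63 = 27.14 ft²; P = b + 2y√(1+z²) = 5.06 + 2×2.63×2.236 = 16.82 ft.
Hydraulic radius R = A/P = 27.14/16.82 = 1.613 ft.
V = (1.486/n) R^(2/3) √S = (1.486/0.015) × 1.613^(2/3) × √0.0014 = 5.099 ft/s. Hydraulic depth D_h = A/T = 27.14/15.58 = 1.742 ft.
Froude number Fr = V/√(g·D_h) = 5.099/√(32.2×1.742) = 0.681, which is less than 1, so the flow is subcritical.

subcritical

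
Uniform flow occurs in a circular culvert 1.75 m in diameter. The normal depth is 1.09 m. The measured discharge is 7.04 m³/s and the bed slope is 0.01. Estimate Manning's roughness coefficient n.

n = 0.014

For a circular section of diameter D = 1.75 m at depth y = 1.09 m, the central angle is θ = 2 arccos(1 − 2y/D) = 3.638 rad. Then A = (D²/8)(θ − sin θ) = 1.575 m² and P = Dθ/2 = 3.183 m.
Hydraulic radius R = A/P = 1.575/3.183 = 0.4948 m.
Rearranging Manning's equation: n = (1/Q) A R^(2/3) S^(1/2) = (1/7.04) × 1.575 × 0.4948^(2/3) × √0.01 = 0.014.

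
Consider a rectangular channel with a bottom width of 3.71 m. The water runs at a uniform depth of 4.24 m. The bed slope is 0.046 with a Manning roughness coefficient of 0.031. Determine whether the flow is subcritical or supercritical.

Flow area A = b·y = 3.71 × 4.24 = 15.73 m². Wetted perimeter P = b + 2y = 3.71 + 2×4.24 = 12.19 m.
Hydraulic radius R = A/P = 15.73/12.19 = 1.29 m.
V = (1/n) R^(2/3) √S = (1/0.031) × 1.29^(2/3) × √0.046 = 8.201 m/s. Hydraulic depth D_h = A/T = 15.73/3.71 = 4.24 m.
Froude number Fr = V/√(g·D_h) = 8.201/√(9.81×4.24) = 1.27, which is greater than 1, so the flow is supercritical.

supercritical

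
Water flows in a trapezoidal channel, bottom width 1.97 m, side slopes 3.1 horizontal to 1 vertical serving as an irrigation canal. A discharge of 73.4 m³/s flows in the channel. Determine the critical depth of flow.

At critical depth, Q² T / (g A³) = 1, i.e. A³/T = Q²/g = 73.4²/9.81 = 549.2.
Trying y = 2.48 m: A³/T = 792.2 — too large.
Trying y = 1.99 m: A³/T = 297 — too small.
Trying y = 2.29 m: A³/T = 554 — ≈ 549.2.

y_c = 2.29 m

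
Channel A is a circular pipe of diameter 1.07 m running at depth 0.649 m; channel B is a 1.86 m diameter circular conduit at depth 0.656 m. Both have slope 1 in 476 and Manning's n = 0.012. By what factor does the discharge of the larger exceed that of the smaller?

Channel A: For a circular section of diameter D = 1.07 m at depth y = 0.649 m, the central angle is θ = 2 arccos(1 − 2y/D) = 3.571 rad. Then A = (D²/8)(θ − sin θ) = 0.5707 m² and P = Dθ/2 = 1.911 m. Hydraulic radius R = A/P = 0.5707/1.911 = 0.2987 m. Q_A = (1/0.012)·0.5707·0.2987^(2/3)·√0.002101 = 0.9739 m³/s.
Channel B: For a circular section of diameter D = 1.86 m at depth y = 0.656 m, the central angle is θ = 2 arccos(1 − 2y/D) = 2.543 rad. Then A = (D²/8)(θ − sin θ) = 0.8564 m² and P = Dθ/2 = 2.365 m. Hydraulic radius R = A/P = 0.8564/2.365 = 0.3621 m. Q_B = (1/0.012)·0.8564·0.3621^(2/3)·√0.002101 = 1.662 m³/s.
The larger discharge is 1.662 m³/s and the smaller is 0.9739 m³/s; the ratio is 1.71.

1.71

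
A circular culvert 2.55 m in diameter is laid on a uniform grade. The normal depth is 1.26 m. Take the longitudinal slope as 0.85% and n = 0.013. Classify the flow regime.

supercritical

For a circular section of diameter D = 2.55 m at depth y = 1.26 m, the central angle is θ = 2 arccos(1 − 2y/D) = 3.118 rad. Then A = (D²/8)(θ − sin θ) = 2.515 m² and P = Dθ/2 = 3.976 m.
Hydraulic radius R = A/P = 2.515/3.976 = 0.6327 m.
V = (1/n) R^(2/3) √S = (1/0.013) × 0.6327^(2/3) × √0.0085 = 5.227 m/s. Hydraulic depth D_h = A/T = 2.515/2.55 = 0.9865 m.
Froude number Fr = V/√(g·D_h) = 5.227/√(9.81×0.9865) = 1.68, which is greater than 1, so the flow is supercritical.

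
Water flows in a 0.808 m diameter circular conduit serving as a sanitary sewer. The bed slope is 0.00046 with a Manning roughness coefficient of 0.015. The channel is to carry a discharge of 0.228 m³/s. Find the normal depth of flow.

y_n = 0.601 m

Manning's equation rearranged: A R^(2/3) = nQ / (1·√S) = 0.015 × 0.228 / (√0.00046) = 0.1595.
Trying y = 0.66 m: A R^(2/3) = 0.176 — over.
Trying y = 0.601 m: A R^(2/3) = 0.1594 — close enough.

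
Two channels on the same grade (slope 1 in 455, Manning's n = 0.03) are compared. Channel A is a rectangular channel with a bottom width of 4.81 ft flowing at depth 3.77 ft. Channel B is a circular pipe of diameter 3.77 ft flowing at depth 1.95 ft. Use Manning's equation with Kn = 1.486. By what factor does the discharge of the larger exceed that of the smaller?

Channel A: Flow area A = b·y = 4.81 × 3.77 = 18.13 ft². Wetted perimeter P = b + 2y = 4.81 + 2×3.77 = 12.35 ft. Hydraulic radius R = A/P = 18.13/12.35 = 1.468 ft. Q_A = (1.486/0.03)·18.13·1.468^(2/3)·√0.002198 = 54.4 ft³/s.
Channel B: For a circular section of diameter D = 3.77 ft at depth y = 1.95 ft, the central angle is θ = 2 arccos(1 − 2y/D) = 3.211 rad. Then A = (D²/8)(θ − sin θ) = 5.826 ft² and P = Dθ/2 = 6.052 ft. Hydraulic radius R = A/P = 5.826/6.052 = 0.9627 ft. Q_B = (1.486/0.03)·5.826·0.9627^(2/3)·√0.002198 = 13.19 ft³/s.
The larger discharge is 54.4 ft³/s and the smaller is 13.19 ft³/s; the ratio is 4.12.

4.12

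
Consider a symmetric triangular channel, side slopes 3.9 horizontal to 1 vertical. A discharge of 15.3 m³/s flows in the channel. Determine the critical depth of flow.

At critical depth, Q² T / (g A³) = 1, i.e. A³/T = Q²/g = 15.3²/9.81 = 23.86.
Try y = 1.52 m: A³/T = 61.7 — over.
Try y = 0.93 m: A³/T = 5.291 — short.
Try y = 1.26 m: A³/T = 24.15 — matches.

y_c = 1.26 m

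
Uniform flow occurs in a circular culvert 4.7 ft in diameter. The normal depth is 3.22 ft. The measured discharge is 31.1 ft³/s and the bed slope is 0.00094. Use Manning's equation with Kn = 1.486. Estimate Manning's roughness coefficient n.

For a circular section of diameter D = 4.7 ft at depth y = 3.22 ft, the central angle is θ = 2 arccos(1 − 2y/D) = 3.9 rad. Then A = (D²/8)(θ − sin θ) = 12.67 ft² and P = Dθ/2 = 9.165 ft.
Hydraulic radius R = A/P = 12.67/9.165 = 1.382 ft.
Rearranging Manning's equation: n = (1.486/Q) A R^(2/3) S^(1/2) = (1.486/31.1) × 12.67 × 1.382^(2/3) × √0.00094 = 0.023.

n = 0.023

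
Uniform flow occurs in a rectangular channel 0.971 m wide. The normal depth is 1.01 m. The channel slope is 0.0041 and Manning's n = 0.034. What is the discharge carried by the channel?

Q = 0.878 m³/s

Flow area A = b·y = 0.971 × 1.01 = 0.9807 m². Wetted perimeter P = b + 2y = 0.971 + 2×1.01 = 2.991 m.
Hydraulic radius R = A/P = 0.9807/2.991 = 0.3279 m.
Manning's equation: Q = (1/n) A R^(2/3) S^(1/2) = (1/0.034) × 0.9807 × 0.3279^(2/3) × 0.0041^(1/2) = 0.878 m³/s.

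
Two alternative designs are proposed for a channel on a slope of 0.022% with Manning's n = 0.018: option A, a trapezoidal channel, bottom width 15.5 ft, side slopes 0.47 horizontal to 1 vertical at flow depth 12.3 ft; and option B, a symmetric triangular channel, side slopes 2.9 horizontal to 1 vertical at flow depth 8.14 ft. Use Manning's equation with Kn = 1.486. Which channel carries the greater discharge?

Channel A: With bottom width b = 15.5 ft and side slope z = 0.47: A = (b + zy)y = (15.5 + 0.47×12.3)×12.3 = 261.8 ft²; P = b + 2y√(1+z²) = 15.5 + 2×12.3×1.105 = 42.68 ft. Hydraulic radius R = A/P = 261.8/42.68 = 6.133 ft. Q_A = (1.486/0.018)·261.8·6.133^(2/3)·√0.00022 = 1074 ft³/s.
Channel B: For a triangular section with side slope z = 2.9: A = zy² = 2.9×8.14² = 192.2 ft²; P = 2y√(1+z²) = 2×8.14×3.068 = 49.94 ft. Hydraulic radius R = A/P = 192.2/49.94 = 3.848 ft. Q_B = (1.486/0.018)·192.2·3.848^(2/3)·√0.00022 = 577.7 ft³/s.
Q_A = 1074 ft³/s vs Q_B = 577.7 ft³/s, so channel A carries more.

channel A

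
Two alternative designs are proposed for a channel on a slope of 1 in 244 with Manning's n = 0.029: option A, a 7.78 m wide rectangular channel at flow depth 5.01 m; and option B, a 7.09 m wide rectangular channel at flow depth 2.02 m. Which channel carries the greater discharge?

Channel A: Flow area A = b·y = 7.78 × 5.01 = 38.98 m². Wetted perimeter P = b + 2y = 7.78 + 2×5.01 = 17.8 m. Hydraulic radius R = A/P = 38.98/17.8 = 2.19 m. Q_A = (1/0.029)·38.98·2.19^(2/3)·√0.004098 = 145.1 m³/s.
Channel B: Flow area A = b·y = 7.09 × 2.02 = 14.32 m². Wetted perimeter P = b + 2y = 7.09 + 2×2.02 = 11.13 m. Hydraulic radius R = A/P = 14.32/11.13 = 1.287 m. Q_B = (1/0.029)·14.32·1.287^(2/3)·√0.004098 = 37.4 m³/s.
Q_A = 145.1 m³/s vs Q_B = 37.4 m³/s, so channel A carries more.

channel A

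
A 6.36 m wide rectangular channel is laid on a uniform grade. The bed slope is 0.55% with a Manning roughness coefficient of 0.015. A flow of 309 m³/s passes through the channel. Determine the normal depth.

Manning's equation rearranged: A R^(2/3) = nQ / (1·√S) = 0.015 × 309 / (√0.0055) = 62.5.
Trying y = 5.06 m: A R^(2/3) = 50.28 — low.
Trying y = 6.76 m: A R^(2/3) = 71.9 — high.
Trying y = 6.03 m: A R^(2/3) = 62.53 — matches.

y_n = 6.03 m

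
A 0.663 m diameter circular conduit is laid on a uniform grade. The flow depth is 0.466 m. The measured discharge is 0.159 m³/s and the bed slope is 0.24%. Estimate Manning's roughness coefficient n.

n = 0.027

For a circular section of diameter D = 0.663 m at depth y = 0.466 m, the central angle is θ = 2 arccos(1 − 2y/D) = 3.977 rad. Then A = (D²/8)(θ − sin θ) = 0.2593 m² and P = Dθ/2 = 1.318 m.
Hydraulic radius R = A/P = 0.2593/1.318 = 0.1967 m.
Rearranging Manning's equation: n = (1/Q) A R^(2/3) S^(1/2) = (1/0.159) × 0.2593 × 0.1967^(2/3) × √0.0024 = 0.027.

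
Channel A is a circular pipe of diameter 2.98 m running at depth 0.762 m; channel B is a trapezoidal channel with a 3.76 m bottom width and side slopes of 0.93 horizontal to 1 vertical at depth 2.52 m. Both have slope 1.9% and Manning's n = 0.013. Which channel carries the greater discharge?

Channel A: For a circular section of diameter D = 2.98 m at depth y = 0.762 m, the central angle is θ = 2 arccos(1 − 2y/D) = 2.121 rad. Then A = (D²/8)(θ − sin θ) = 1.408 m² and P = Dθ/2 = 3.16 m. Hydraulic radius R = A/P = 1.408/3.16 = 0.4455 m. Q_A = (1/0.013)·1.408·0.4455^(2/3)·√0.019 = 8.705 m³/s.
Channel B: With bottom width b = 3.76 m and side slope z = 0.93: A = (b + zy)y = (3.76 + 0.93×2.52)×2.52 = 15.38 m²; P = b + 2y√(1+z²) = 3.76 + 2×2.52×1.366 = 10.64 m. Hydraulic radius R = A/P = 15.38/10.64 = 1.445 m. Q_B = (1/0.013)·15.38·1.445^(2/3)·√0.019 = 208.5 m³/s.
Q_A = 8.705 m³/s vs Q_B = 208.5 m³/s, so channel B carries more.

channel B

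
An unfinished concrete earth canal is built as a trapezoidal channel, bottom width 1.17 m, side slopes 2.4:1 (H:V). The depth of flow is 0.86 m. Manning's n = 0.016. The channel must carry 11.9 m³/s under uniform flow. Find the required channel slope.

With bottom width b = 1.17 m and side slope z = 2.4: A = (b + zy)y = (1.17 + 2.4×0.86)×0.86 = 2.781 m²; P = b + 2y√(1+z²) = 1.17 + 2×0.86×2.6 = 5.642 m.
Hydraulic radius R = A/P = 2.781/5.642 = 0.493 m.
From Manning's equation, S = [nQ / (1 A R^(2/3))]² = [0.016 × 11.9 / (1 × 2.781 × 0.493^(2/3))]² = 0.012.

S = 0.012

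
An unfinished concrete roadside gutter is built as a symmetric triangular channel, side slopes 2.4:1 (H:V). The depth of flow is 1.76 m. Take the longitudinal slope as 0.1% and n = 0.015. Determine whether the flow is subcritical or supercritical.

For a triangular section with side slope z = 2.4: A = zy² = 2.4×1.76² = 7.434 m²; P = 2y√(1+z²) = 2×1.76×2.6 = 9.152 m.
Hydraulic radius R = A/P = 7.434/9.152 = 0.8123 m.
V = (1/n) R^(2/3) √S = (1/0.015) × 0.8123^(2/3) × √0.001 = 1.835 m/s. Hydraulic depth D_h = A/T = 7.434/8.448 = 0.88 m.
Froude number Fr = V/√(g·D_h) = 1.835/√(9.81×0.88) = 0.625, which is less than 1, so the flow is subcritical.

subcritical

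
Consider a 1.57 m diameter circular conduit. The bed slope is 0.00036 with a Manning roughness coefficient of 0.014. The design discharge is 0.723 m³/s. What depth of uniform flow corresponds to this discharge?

y_n = 0.798 m

Manning's equation rearranged: A R^(2/3) = nQ / (1·√S) = 0.014 × 0.723 / (√0.00036) = 0.5335.
Try y = 0.681 m: A R^(2/3) = 0.4049 — too small.
Try y = 0.929 m: A R^(2/3) = 0.6825 — too large.
Try y = 0.798 m: A R^(2/3) = 0.5335 — matches.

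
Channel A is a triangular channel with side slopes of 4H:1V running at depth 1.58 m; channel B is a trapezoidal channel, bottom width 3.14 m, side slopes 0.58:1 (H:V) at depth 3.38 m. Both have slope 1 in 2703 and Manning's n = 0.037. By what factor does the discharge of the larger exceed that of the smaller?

Channel A: For a triangular section with side slope z = 4: A = zy² = 4×1.58² = 9.986 m²; P = 2y√(1+z²) = 2×1.58×4.123 = 13.03 m. Hydraulic radius R = A/P = 9.986/13.03 = 0.7664 m. Q_A = (1/0.037)·9.986·0.7664^(2/3)·√0.00037 = 4.347 m³/s.
Channel B: With bottom width b = 3.14 m and side slope z = 0.58: A = (b + zy)y = (3.14 + 0.58×3.38)×3.38 = 17.24 m²; P = b + 2y√(1+z²) = 3.14 + 2×3.38×1.156 = 10.95 m. Hydraulic radius R = A/P = 17.24/10.95 = 1.574 m. Q_B = (1/0.037)·17.24·1.574^(2/3)·√0.00037 = 12.12 m³/s.
The larger discharge is 12.12 m³/s and the smaller is 4.347 m³/s; the ratio is 2.79.

2.79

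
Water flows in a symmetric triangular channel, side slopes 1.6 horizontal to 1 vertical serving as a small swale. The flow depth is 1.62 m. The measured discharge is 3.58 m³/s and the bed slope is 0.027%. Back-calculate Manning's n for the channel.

For a triangular section with side slope z = 1.6: A = zy² = 1.6×1.62² = 4.199 m²; P = 2y√(1+z²) = 2×1.62×1.887 = 6.113 m.
Hydraulic radius R = A/P = 4.199/6.113 = 0.6869 m.
Rearranging Manning's equation: n = (1/Q) A R^(2/3) S^(1/2) = (1/3.58) × 4.199 × 0.6869^(2/3) × √0.00027 = 0.015.

n = 0.015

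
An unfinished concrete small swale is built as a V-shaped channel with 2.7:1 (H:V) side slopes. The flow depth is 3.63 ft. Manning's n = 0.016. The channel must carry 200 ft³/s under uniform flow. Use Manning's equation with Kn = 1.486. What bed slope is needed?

S = 0.0018

For a triangular section with side slope z = 2.7: A = zy² = 2.7×3.63² = 35.58 ft²; P = 2y√(1+z²) = 2×3.63×2.879 = 20.9 ft.
Hydraulic radius R = A/P = 35.58/20.9 = 1.702 ft.
From Manning's equation, S = [nQ / (1.486 A R^(2/3))]² = [0.016 × 200 / (1.486 × 35.58 × 1.702^(2/3))]² = 0.0018.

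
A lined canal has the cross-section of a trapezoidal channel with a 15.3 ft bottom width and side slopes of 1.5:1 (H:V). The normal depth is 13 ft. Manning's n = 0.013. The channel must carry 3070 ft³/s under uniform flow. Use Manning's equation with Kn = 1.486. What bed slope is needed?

With bottom width b = 15.3 ft and side slope z = 1.5: A = (b + zy)y = (15.3 + 1.5×13)×13 = 452.4 ft²; P = b + 2y√(1+z²) = 15.3 + 2×13×1.803 = 62.17 ft.
Hydraulic radius R = A/P = 452.4/62.17 = 7.277 ft.
From Manning's equation, S = [nQ / (1.486 A R^(2/3))]² = [0.013 × 3070 / (1.486 × 452.4 × 7.277^(2/3))]² = 0.00025.

S = 0.00025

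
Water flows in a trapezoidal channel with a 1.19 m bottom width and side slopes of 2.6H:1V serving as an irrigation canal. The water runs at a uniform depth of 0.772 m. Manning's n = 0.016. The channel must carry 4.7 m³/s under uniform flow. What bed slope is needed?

With bottom width b = 1.19 m and side slope z = 2.6: A = (b + zy)y = (1.19 + 2.6×0.772)×0.772 = 2.468 m²; P = b + 2y√(1+z²) = 1.19 + 2×0.772×2.786 = 5.491 m.
Hydraulic radius R = A/P = 2.468/5.491 = 0.4495 m.
From Manning's equation, S = [nQ / (1 A R^(2/3))]² = [0.016 × 4.7 / (1 × 2.468 × 0.4495^(2/3))]² = 0.0027.

S = 0.0027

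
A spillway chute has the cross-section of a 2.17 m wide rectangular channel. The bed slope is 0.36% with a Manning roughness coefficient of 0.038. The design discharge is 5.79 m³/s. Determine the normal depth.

y_n = 2.11 m

Manning's equation rearranged: A R^(2/3) = nQ / (1·√S) = 0.038 × 5.79 / (√0.0036) = 3.667.
Try y = 1.47 m: A R^(2/3) = 2.33 — too small.
Try y = 2.65 m: A R^(2/3) = 4.83 — too large.
Try y = 2.11 m: A R^(2/3) = 3.666 — ≈ 3.667.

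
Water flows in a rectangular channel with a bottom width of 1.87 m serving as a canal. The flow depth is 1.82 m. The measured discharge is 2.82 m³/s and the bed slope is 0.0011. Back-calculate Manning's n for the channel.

n = 0.029

Flow area A = b·y = 1.87 × 1.82 = 3.403 m². Wetted perimeter P = b + 2y = 1.87 + 2×1.82 = 5.51 m.
Hydraulic radius R = A/P = 3.403/5.51 = 0.6177 m.
Rearranging Manning's equation: n = (1/Q) A R^(2/3) S^(1/2) = (1/2.82) × 3.403 × 0.6177^(2/3) × √0.0011 = 0.029.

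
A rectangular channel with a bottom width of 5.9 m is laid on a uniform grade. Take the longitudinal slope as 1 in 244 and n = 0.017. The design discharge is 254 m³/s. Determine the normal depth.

Manning's equation rearranged: A R^(2/3) = nQ / (1·√S) = 0.017 × 254 / (√0.004098) = 67.45.
At y = 4.88 m: A R^(2/3) = 43.21 — too small.
At y = 7.73 m: A R^(2/3) = 75.62 — too large.
At y = 7.02 m: A R^(2/3) = 67.43 — close enough.

y_n = 7.02 m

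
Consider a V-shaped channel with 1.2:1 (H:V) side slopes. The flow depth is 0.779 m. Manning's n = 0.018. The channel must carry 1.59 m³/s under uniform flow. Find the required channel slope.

For a triangular section with side slope z = 1.2: A = zy² = 1.2×0.779² = 0.7282 m²; P = 2y√(1+z²) = 2×0.779×1.562 = 2.434 m.
Hydraulic radius R = A/P = 0.7282/2.434 = 0.2992 m.
From Manning's equation, S = [nQ / (1 A R^(2/3))]² = [0.018 × 1.59 / (1 × 0.7282 × 0.2992^(2/3))]² = 0.00772.

S = 0.00772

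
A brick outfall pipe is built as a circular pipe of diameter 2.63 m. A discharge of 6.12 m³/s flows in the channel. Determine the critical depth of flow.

y_c = 1.1 m

At critical depth, Q² T / (g A³) = 1, i.e. A³/T = Q²/g = 6.12²/9.81 = 3.818.
Trying y = 1.2 m: A³/T = 5.371 — too large.
Trying y = 0.792 m: A³/T = 1.084 — too small.
Trying y = 1.1 m: A³/T = 3.848 — close enough.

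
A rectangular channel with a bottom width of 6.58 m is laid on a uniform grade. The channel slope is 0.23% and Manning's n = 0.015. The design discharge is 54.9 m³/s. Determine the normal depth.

y_n = 2.18 m

Manning's equation rearranged: A R^(2/3) = nQ / (1·√S) = 0.015 × 54.9 / (√0.0023) = 17.17.
Try y = 1.92 m: A R^(2/3) = 14.36 — short.
Try y = 2.6 m: A R^(2/3) = 21.94 — over.
Try y = 2.18 m: A R^(2/3) = 17.18 — close enough.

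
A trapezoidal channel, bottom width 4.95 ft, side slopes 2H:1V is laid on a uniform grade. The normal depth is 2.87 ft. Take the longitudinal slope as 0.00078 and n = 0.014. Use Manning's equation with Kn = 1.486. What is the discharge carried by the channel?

Q = 131 ft³/s

With bottom width b = 4.95 ft and side slope z = 2: A = (b + zy)y = (4.95 + 2×2.87)×2.87 = 30.68 ft²; P = b + 2y√(1+z²) = 4.95 + 2×2.87×2.236 = 17.79 ft.
Hydraulic radius R = A/P = 30.68/17.79 = 1.725 ft.
Manning's equation: Q = (1.486/n) A R^(2/3) S^(1/2) = (1.486/0.014) × 30.68 × 1.725^(2/3) × 0.00078^(1/2) = 131 ft³/s.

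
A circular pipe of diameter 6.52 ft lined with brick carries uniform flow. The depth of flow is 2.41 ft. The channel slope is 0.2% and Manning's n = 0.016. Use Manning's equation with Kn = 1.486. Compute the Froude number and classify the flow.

subcritical

For a circular section of diameter D = 6.52 ft at depth y = 2.41 ft, the central angle is θ = 2 arccos(1 − 2y/D) = 2.614 rad. Then A = (D²/8)(θ − sin θ) = 11.22 ft² and P = Dθ/2 = 8.522 ft.
Hydraulic radius R = A/P = 11.22/8.522 = 1.316 ft.
V = (1.486/n) R^(2/3) √S = (1.486/0.016) × 1.316^(2/3) × √0.002 = 4.988 ft/s. Hydraulic depth D_h = A/T = 11.22/6.294 = 1.782 ft.
Froude number Fr = V/√(g·D_h) = 4.988/√(32.2×1.782) = 0.659, which is less than 1, so the flow is subcritical.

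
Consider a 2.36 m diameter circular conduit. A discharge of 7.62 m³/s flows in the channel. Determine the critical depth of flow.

y_c = 1.27 m

At critical depth, Q² T / (g A³) = 1, i.e. A³/T = Q²/g = 7.62²/9.81 = 5.919.
Try y = 1.57 m: A³/T = 13.25 — too large.
Try y = 0.907 m: A³/T = 1.618 — too small.
Try y = 1.27 m: A³/T = 5.87 — matches.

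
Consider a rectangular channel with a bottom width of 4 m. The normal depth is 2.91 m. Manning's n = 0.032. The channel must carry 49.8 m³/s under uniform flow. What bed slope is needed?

Flow area A = b·y = 4 × 2.91 = 11.64 m². Wetted perimeter P = b + 2y = 4 + 2×2.91 = 9.82 m.
Hydraulic radius R = A/P = 11.64/9.82 = 1.185 m.
From Manning's equation, S = [nQ / (1 A R^(2/3))]² = [0.032 × 49.8 / (1 × 11.64 × 1.185^(2/3))]² = 0.0149.

S = 0.0149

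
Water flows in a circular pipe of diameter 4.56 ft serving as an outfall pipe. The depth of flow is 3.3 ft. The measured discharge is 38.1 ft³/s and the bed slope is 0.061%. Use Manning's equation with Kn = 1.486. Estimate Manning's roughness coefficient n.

For a circular section of diameter D = 4.56 ft at depth y = 3.3 ft, the central angle is θ = 2 arccos(1 − 2y/D) = 4.069 rad. Then A = (D²/8)(θ − sin θ) = 12.66 ft² and P = Dθ/2 = 9.278 ft.
Hydraulic radius R = A/P = 12.66/9.278 = 1.364 ft.
Rearranging Manning's equation: n = (1.486/Q) A R^(2/3) S^(1/2) = (1.486/38.1) × 12.66 × 1.364^(2/3) × √0.00061 = 0.015.

n = 0.015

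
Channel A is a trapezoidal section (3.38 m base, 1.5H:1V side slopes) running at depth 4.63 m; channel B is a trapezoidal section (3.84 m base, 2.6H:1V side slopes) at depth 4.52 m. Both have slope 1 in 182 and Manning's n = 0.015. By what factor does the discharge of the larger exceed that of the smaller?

Channel A: With bottom width b = 3.38 m and side slope z = 1.5: A = (b + zy)y = (3.38 + 1.5×4.63)×4.63 = 47.8 m²; P = b + 2y√(1+z²) = 3.38 + 2×4.63×1.803 = 20.07 m. Hydraulic radius R = A/P = 47.8/20.07 = 2.381 m. Q_A = (1/0.015)·47.8·2.381^(2/3)·√0.005495 = 421.3 m³/s.
Channel B: With bottom width b = 3.84 m and side slope z = 2.6: A = (b + zy)y = (3.84 + 2.6×4.52)×4.52 = 70.48 m²; P = b + 2y√(1+z²) = 3.84 + 2×4.52×2.786 = 29.02 m. Hydraulic radius R = A/P = 70.48/29.02 = 2.428 m. Q_B = (1/0.015)·70.48·2.428^(2/3)·√0.005495 = 629.2 m³/s.
The larger discharge is 629.2 m³/s and the smaller is 421.3 m³/s; the ratio is 1.49.

1.49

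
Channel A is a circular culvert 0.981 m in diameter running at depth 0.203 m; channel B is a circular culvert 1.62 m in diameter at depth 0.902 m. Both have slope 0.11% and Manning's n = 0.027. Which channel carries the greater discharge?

channel B

Channel A: For a circular section of diameter D = 0.981 m at depth y = 0.203 m, the central angle is θ = 2 arccos(1 − 2y/D) = 1.889 rad. Then A = (D²/8)(θ − sin θ) = 0.113 m² and P = Dθ/2 = 0.9266 m. Hydraulic radius R = A/P = 0.113/0.9266 = 0.1219 m. Q_A = (1/0.027)·0.113·0.1219^(2/3)·√0.0011 = 0.03413 m³/s.
Channel B: For a circular section of diameter D = 1.62 m at depth y = 0.902 m, the central angle is θ = 2 arccos(1 − 2y/D) = 3.369 rad. Then A = (D²/8)(θ − sin θ) = 1.179 m² and P = Dθ/2 = 2.729 m. Hydraulic radius R = A/P = 1.179/2.729 = 0.4321 m. Q_B = (1/0.027)·1.179·0.4321^(2/3)·√0.0011 = 0.828 m³/s.
Q_A = 0.03413 m³/s vs Q_B = 0.828 m³/s, so channel B carries more.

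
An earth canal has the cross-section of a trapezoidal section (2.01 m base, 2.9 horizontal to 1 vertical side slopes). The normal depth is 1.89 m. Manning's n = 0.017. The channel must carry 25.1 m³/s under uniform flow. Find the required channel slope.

With bottom width b = 2.01 m and side slope z = 2.9: A = (b + zy)y = (2.01 + 2.9×1.89)×1.89 = 14.16 m²; P = b + 2y√(1+z²) = 2.01 + 2×1.89×3.068 = 13.61 m.
Hydraulic radius R = A/P = 14.16/13.61 = 1.041 m.
From Manning's equation, S = [nQ / (1 A R^(2/3))]² = [0.017 × 25.1 / (1 × 14.16 × 1.041^(2/3))]² = 0.000861.

S = 0.000861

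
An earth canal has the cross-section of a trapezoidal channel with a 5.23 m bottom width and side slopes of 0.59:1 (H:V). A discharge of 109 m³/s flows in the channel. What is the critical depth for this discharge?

At critical depth, Q² T / (g A³) = 1, i.e. A³/T = Q²/g = 109²/9.81 = 1211.
At y = 3.45 m: A³/T = 1693 — high.
At y = 3.12 m: A³/T = 1205 — ≈ 1211.

y_c = 3.12 m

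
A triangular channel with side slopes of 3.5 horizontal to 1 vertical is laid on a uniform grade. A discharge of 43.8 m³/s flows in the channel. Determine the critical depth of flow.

At critical depth, Q² T / (g A³) = 1, i.e. A³/T = Q²/g = 43.8²/9.81 = 195.6.
Try y = 2.41 m: A³/T = 498 — over.
Try y = 1.46 m: A³/T = 40.63 — short.
Try y = 2 m: A³/T = 196 — matches.

y_c = 2 m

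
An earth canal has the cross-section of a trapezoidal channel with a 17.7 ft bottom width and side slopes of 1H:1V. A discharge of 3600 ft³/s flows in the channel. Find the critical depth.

y_c = 9.09 ft

At critical depth, Q² T / (g A³) = 1, i.e. A³/T = Q²/g = 3600²/32.2 = 402500.
At y = 7.67 ft: A³/T = 223000 — short.
At y = 10.8 ft: A³/T = 742000 — over.
At y = 9.09 ft: A³/T = 402500 — close enough.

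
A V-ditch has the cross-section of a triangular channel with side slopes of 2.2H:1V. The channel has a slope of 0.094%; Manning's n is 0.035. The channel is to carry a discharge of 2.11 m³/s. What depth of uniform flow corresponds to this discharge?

y_n = 1.26 m

Manning's equation rearranged: A R^(2/3) = nQ / (1·√S) = 0.035 × 2.11 / (√0.00094) = 2.409.
At y = 1.56 m: A R^(2/3) = 4.261 — too large.
At y = 0.972 m: A R^(2/3) = 1.207 — too small.
At y = 1.26 m: A R^(2/3) = 2.411 — close enough.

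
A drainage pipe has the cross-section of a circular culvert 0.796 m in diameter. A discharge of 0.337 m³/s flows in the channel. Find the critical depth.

y_c = 0.348 m

At critical depth, Q² T / (g A³) = 1, i.e. A³/T = Q²/g = 0.337²/9.81 = 0.01158.
At y = 0.444 m: A³/T = 0.02939 — high.
At y = 0.296 m: A³/T = 0.006221 — low.
At y = 0.348 m: A³/T = 0.01158 — ≈ 0.01158.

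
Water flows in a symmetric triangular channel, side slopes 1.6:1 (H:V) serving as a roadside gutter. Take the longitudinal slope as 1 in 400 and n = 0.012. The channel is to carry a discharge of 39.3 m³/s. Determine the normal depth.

y_n = 2.41 m

Manning's equation rearranged: A R^(2/3) = nQ / (1·√S) = 0.012 × 39.3 / (√0.0025) = 9.432.
Try y = 1.72 m: A R^(2/3) = 3.835 — low.
Try y = 3.08 m: A R^(2/3) = 18.13 — high.
Try y = 2.41 m: A R^(2/3) = 9.428 — close enough.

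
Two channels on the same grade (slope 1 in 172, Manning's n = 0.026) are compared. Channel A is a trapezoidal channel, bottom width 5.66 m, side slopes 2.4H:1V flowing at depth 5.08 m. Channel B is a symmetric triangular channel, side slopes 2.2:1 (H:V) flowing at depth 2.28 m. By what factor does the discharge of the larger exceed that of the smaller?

Channel A: With bottom width b = 5.66 m and side slope z = 2.4: A = (b + zy)y = (5.66 + 2.4×5.08)×5.08 = 90.69 m²; P = b + 2y√(1+z²) = 5.66 + 2×5.08×2.6 = 32.08 m. Hydraulic radius R = A/P = 90.69/32.08 = 2.827 m. Q_A = (1/0.026)·90.69·2.827^(2/3)·√0.005814 = 531.8 m³/s.
Channel B: For a triangular section with side slope z = 2.2: A = zy² = 2.2×2.28² = 11.44 m²; P = 2y√(1+z²) = 2×2.28×2.417 = 11.02 m. Hydraulic radius R = A/P = 11.44/11.02 = 1.038 m. Q_B = (1/0.026)·11.44·1.038^(2/3)·√0.005814 = 34.38 m³/s.
The larger discharge is 531.8 m³/s and the smaller is 34.38 m³/s; the ratio is 15.5.

15.5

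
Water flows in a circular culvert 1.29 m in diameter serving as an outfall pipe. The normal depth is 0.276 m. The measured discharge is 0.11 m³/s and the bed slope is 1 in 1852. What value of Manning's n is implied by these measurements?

For a circular section of diameter D = 1.29 m at depth y = 0.276 m, the central angle is θ = 2 arccos(1 − 2y/D) = 1.923 rad. Then A = (D²/8)(θ − sin θ) = 0.2049 m² and P = Dθ/2 = 1.241 m.
Hydraulic radius R = A/P = 0.2049/1.241 = 0.1652 m.
Rearranging Manning's equation: n = (1/Q) A R^(2/3) S^(1/2) = (1/0.11) × 0.2049 × 0.1652^(2/3) × √0.00054 = 0.013.

n = 0.013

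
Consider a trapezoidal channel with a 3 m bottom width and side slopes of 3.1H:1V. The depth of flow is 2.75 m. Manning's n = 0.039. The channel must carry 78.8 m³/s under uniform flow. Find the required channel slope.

S = 0.0054

With bottom width b = 3 m and side slope z = 3.1: A = (b + zy)y = (3 + 3.1×2.75)×2.75 = 31.69 m²; P = b + 2y√(1+z²) = 3 + 2×2.75×3.257 = 20.92 m.
Hydraulic radius R = A/P = 31.69/20.92 = 1.515 m.
From Manning's equation, S = [nQ / (1 A R^(2/3))]² = [0.039 × 78.8 / (1 × 31.69 × 1.515^(2/3))]² = 0.0054.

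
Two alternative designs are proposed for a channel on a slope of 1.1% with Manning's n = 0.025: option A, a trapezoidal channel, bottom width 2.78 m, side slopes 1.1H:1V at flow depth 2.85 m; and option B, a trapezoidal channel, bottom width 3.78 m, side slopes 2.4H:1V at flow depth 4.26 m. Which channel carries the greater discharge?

channel B

Channel A: With bottom width b = 2.78 m and side slope z = 1.1: A = (b + zy)y = (2.78 + 1.1×2.85)×2.85 = 16.86 m²; P = b + 2y√(1+z²) = 2.78 + 2×2.85×1.487 = 11.25 m. Hydraulic radius R = A/P = 16.86/11.25 = 1.498 m. Q_A = (1/0.025)·16.86·1.498^(2/3)·√0.011 = 92.59 m³/s.
Channel B: With bottom width b = 3.78 m and side slope z = 2.4: A = (b + zy)y = (3.78 + 2.4×4.26)×4.26 = 59.66 m²; P = b + 2y√(1+z²) = 3.78 + 2×4.26×2.6 = 25.93 m. Hydraulic radius R = A/P = 59.66/25.93 = 2.301 m. Q_B = (1/0.025)·59.66·2.301^(2/3)·√0.011 = 436.1 m³/s.
Q_A = 92.59 m³/s vs Q_B = 436.1 m³/s, so channel B carries more.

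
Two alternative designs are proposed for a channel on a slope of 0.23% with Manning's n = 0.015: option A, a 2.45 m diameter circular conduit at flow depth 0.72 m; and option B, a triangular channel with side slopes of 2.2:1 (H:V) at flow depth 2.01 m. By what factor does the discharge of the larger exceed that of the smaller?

Channel A: For a circular section of diameter D = 2.45 m at depth y = 0.72 m, the central angle is θ = 2 arccos(1 − 2y/D) = 2.292 rad. Then A = (D²/8)(θ − sin θ) = 1.156 m² and P = Dθ/2 = 2.807 m. Hydraulic radius R = A/P = 1.156/2.807 = 0.4117 m. Q_A = (1/0.015)·1.156·0.4117^(2/3)·√0.0023 = 2.045 m³/s.
Channel B: For a triangular section with side slope z = 2.2: A = zy² = 2.2×2.01² = 8.888 m²; P = 2y√(1+z²) = 2×2.01×2.417 = 9.715 m. Hydraulic radius R = A/P = 8.888/9.715 = 0.9149 m. Q_B = (1/0.015)·8.888·0.9149^(2/3)·√0.0023 = 26.78 m³/s.
The larger discharge is 26.78 m³/s and the smaller is 2.045 m³/s; the ratio is 13.1.

13.1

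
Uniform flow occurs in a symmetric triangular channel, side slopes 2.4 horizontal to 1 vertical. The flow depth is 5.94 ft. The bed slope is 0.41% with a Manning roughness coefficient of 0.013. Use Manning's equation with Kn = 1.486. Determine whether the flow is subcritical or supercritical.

supercritical

For a triangular section with side slope z = 2.4: A = zy² = 2.4×5.94² = 84.68 ft²; P = 2y√(1+z²) = 2×5.94×2.6 = 30.89 ft.
Hydraulic radius R = A/P = 84.68/30.89 = 2.742 ft.
V = (1.486/n) R^(2/3) √S = (1.486/0.013) × 2.742^(2/3) × √0.0041 = 14.34 ft/s. Hydraulic depth D_h = A/T = 84.68/28.51 = 2.97 ft.
Froude number Fr = V/√(g·D_h) = 14.34/√(32.2×2.97) = 1.47, which is greater than 1, so the flow is supercritical.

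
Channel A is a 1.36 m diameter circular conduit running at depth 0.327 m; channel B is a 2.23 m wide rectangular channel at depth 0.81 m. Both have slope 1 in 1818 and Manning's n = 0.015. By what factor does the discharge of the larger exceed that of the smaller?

Channel A: For a circular section of diameter D = 1.36 m at depth y = 0.327 m, the central angle is θ = 2 arccos(1 − 2y/D) = 2.05 rad. Then A = (D²/8)(θ − sin θ) = 0.2688 m² and P = Dθ/2 = 1.394 m. Hydraulic radius R = A/P = 0.2688/1.394 = 0.1928 m. Q_A = (1/0.015)·0.2688·0.1928^(2/3)·√0.0005501 = 0.1403 m³/s.
Channel B: Flow area A = b·y = 2.23 × 0.81 = 1.806 m². Wetted perimeter P = b + 2y = 2.23 + 2×0.81 = 3.85 m. Hydraulic radius R = A/P = 1.806/3.85 = 0.4692 m. Q_B = (1/0.015)·1.806·0.4692^(2/3)·√0.0005501 = 1.705 m³/s.
The larger discharge is 1.705 m³/s and the smaller is 0.1403 m³/s; the ratio is 12.2.

12.2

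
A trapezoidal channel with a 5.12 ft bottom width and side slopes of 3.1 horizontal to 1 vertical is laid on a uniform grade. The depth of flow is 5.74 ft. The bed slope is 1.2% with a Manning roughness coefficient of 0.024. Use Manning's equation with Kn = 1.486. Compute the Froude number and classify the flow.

With bottom width b = 5.12 ft and side slope z = 3.1: A = (b + zy)y = (5.12 + 3.1×5.74)×5.74 = 131.5 ft²; P = b + 2y√(1+z²) = 5.12 + 2×5.74×3.257 = 42.51 ft.
Hydraulic radius R = A/P = 131.5/42.51 = 3.094 ft.
V = (1.486/n) R^(2/3) √S = (1.486/0.024) × 3.094^(2/3) × √0.012 = 14.4 ft/s. Hydraulic depth D_h = A/T = 131.5/40.71 = 3.231 ft.
Froude number Fr = V/√(g·D_h) = 14.4/√(32.2×3.231) = 1.41, which is greater than 1, so the flow is supercritical.

supercritical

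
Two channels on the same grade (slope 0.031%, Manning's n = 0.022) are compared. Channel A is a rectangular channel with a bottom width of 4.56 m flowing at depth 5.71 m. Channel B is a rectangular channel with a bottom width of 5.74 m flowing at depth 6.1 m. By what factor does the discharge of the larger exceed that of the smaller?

Channel A: Flow area A = b·y = 4.56 × 5.71 = 26.04 m². Wetted perimeter P = b + 2y = 4.56 + 2×5.71 = 15.98 m. Hydraulic radius R = A/P = 26.04/15.98 = 1.629 m. Q_A = (1/0.022)·26.04·1.629^(2/3)·√0.00031 = 28.85 m³/s.
Channel B: Flow area A = b·y = 5.74 × 6.1 = 35.01 m². Wetted perimeter P = b + 2y = 5.74 + 2×6.1 = 17.94 m. Hydraulic radius R = A/P = 35.01/17.94 = 1.952 m. Q_B = (1/0.022)·35.01·1.952^(2/3)·√0.00031 = 43.76 m³/s.
The larger discharge is 43.76 m³/s and the smaller is 28.85 m³/s; the ratio is 1.52.

1.52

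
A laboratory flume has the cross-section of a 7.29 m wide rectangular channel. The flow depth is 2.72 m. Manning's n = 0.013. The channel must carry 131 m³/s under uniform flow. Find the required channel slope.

Flow area A = b·y = 7.29 × 2.72 = 19.83 m². Wetted perimeter P = b + 2y = 7.29 + 2×2.72 = 12.73 m.
Hydraulic radius R = A/P = 19.83/12.73 = 1.558 m.
From Manning's equation, S = [nQ / (1 A R^(2/3))]² = [0.013 × 131 / (1 × 19.83 × 1.558^(2/3))]² = 0.00409.

S = 0.00409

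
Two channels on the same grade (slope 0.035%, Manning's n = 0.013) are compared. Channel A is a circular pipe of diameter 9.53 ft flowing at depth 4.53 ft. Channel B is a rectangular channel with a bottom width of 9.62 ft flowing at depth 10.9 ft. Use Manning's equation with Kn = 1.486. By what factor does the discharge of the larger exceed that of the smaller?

4.01

Channel A: For a circular section of diameter D = 9.53 ft at depth y = 4.53 ft, the central angle is θ = 2 arccos(1 − 2y/D) = 3.043 rad. Then A = (D²/8)(θ − sin θ) = 33.43 ft² and P = Dθ/2 = 14.5 ft. Hydraulic radius R = A/P = 33.43/14.5 = 2.305 ft. Q_A = (1.486/0.013)·33.43·2.305^(2/3)·√0.00035 = 124.7 ft³/s.
Channel B: Flow area A = b·y = 9.62 × 10.9 = 104.9 ft². Wetted perimeter P = b + 2y = 9.62 + 2×10.9 = 31.42 ft. Hydraulic radius R = A/P = 104.9/31.42 = 3.337 ft. Q_B = (1.486/0.013)·104.9·3.337^(2/3)·√0.00035 = 500.8 ft³/s.
The larger discharge is 500.8 ft³/s and the smaller is 124.7 ft³/s; the ratio is 4.01.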